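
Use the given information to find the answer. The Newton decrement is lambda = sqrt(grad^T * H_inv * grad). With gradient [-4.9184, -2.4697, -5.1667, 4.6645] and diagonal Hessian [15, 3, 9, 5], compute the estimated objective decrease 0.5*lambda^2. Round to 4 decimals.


Step 1: H is diagonal, so H^(-1) * g = [-0.3279, -0.8232, -0.5741, 0.9329].
Step 2: g^T H^(-1) g = sum_i g_i^2 / H_ii
  = (-4.9184)^2/15 + (-2.4697)^2/3 + (-5.1667)^2/9 + (4.6645)^2/5
  = 1.6127 + 2.0331 + 2.9661 + 4.3515 = 10.9634
Step 3: Objective decrease = 0.5 * g^T H^(-1) g = 5.4817


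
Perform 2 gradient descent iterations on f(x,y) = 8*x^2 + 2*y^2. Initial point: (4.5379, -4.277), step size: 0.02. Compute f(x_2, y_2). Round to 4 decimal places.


Gradient descent on f(x,y) = 8*x^2 + 2*y^2.
Starting point: (4.5379, -4.277), alpha = 0.02
Step 1: grad_x = 2*8*4.5379 = 72.6064, grad_y = 2*2*-4.277 = -17.108
  x_1 = 4.5379 - 0.02*72.6064 = 3.0858
  y_1 = -4.277 - 0.02*-17.108 = -3.9348
Step 2: grad_x = 2*8*3.0858 = 49.3724, grad_y = 2*2*-3.9348 = -15.7394
  x_2 = 3.0858 - 0.02*49.3724 = 2.0983
  y_2 = -3.9348 - 0.02*-15.7394 = -3.6201
f(2.0983, -3.6201) = 8*2.0983^2 + 2*(-3.6201)^2 = 61.4333


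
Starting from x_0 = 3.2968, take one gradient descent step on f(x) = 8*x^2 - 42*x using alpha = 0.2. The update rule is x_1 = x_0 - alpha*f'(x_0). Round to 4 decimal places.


We compute the gradient at x_0 and apply the update.
f'(x) = 16*x - 42
f'(3.2968) = 16*3.2968 - 42 = 10.7488
x_1 = 3.2968 - 0.2*10.7488 = 1.147


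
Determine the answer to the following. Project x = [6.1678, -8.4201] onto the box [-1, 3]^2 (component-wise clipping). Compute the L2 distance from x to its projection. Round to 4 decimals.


Project each component onto [-1, 3].
clip(6.1678) = 3.0, clip(-8.4201) = -1.0
Projection = [3.0, -1.0]
Squared diffs: [10.035, 55.0579]
Distance = sqrt(65.0929) = 8.068


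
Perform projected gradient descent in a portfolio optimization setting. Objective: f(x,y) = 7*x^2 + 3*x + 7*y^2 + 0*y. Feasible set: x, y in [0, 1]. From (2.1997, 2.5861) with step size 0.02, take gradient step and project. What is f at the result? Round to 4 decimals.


Step 1: Compute gradient at (2.1997, 2.5861).
grad_x = 2*7*2.1997 + 3 = 33.7958
grad_y = 2*7*2.5861 + 0 = 36.2054
Step 2: Gradient step.
x_raw = 2.1997 - 0.02*33.7958 = 1.5238
y_raw = 2.5861 - 0.02*36.2054 = 1.862
Step 3: Project onto [0, 1].
x_proj = clip(1.5238) = 1.0
y_proj = clip(1.862) = 1.0
Step 4: Evaluate f.
f(1.0, 1.0) = 17.0


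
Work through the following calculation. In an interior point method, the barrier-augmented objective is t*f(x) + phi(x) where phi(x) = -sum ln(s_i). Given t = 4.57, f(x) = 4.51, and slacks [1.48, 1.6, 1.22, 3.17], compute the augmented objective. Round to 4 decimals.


Step 1: Compute log-barrier.
ln values: [0.392, 0.47, 0.1989, 1.1537]
phi = -(0.392 + 0.47 + 0.1989 + 1.1537) = -2.2146
Step 2: Compute augmented objective.
t*f(x) = 4.57*4.51 = 20.6107
Total = 20.6107 - 2.2146 = 18.3961


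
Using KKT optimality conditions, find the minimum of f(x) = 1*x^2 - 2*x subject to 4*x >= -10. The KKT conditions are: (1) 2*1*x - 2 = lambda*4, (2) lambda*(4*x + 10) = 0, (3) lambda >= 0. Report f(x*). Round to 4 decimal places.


Step 1: Try lambda = 0 (constraint inactive).
Stationarity: 2*1*x - 2 = 0
x* = 2/(2*1) = 1.0
Check constraint: 4*1.0 = 4.0 >= -10 -- satisfied.
Step 2: Compute optimal value.
f(x*) = 1*1.0^2 - 2*1.0 = -1.0


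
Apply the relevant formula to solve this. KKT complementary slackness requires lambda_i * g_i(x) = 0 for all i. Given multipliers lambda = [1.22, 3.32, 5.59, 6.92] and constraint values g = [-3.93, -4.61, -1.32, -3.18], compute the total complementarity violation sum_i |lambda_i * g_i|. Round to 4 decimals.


KKT complementary slackness check:
lambda_1 * g_1 = 1.22 * -3.93 = -4.7946
lambda_2 * g_2 = 3.32 * -4.61 = -15.3052
lambda_3 * g_3 = 5.59 * -1.32 = -7.3788
lambda_4 * g_4 = 6.92 * -3.18 = -22.0056
Total violation = 4.7946 + 15.3052 + 7.3788 + 22.0056 = 49.4842


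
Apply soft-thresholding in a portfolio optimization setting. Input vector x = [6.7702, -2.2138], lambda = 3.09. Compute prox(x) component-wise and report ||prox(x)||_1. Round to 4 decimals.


Soft-thresholding with lambda = 3.09:
prox(6.7702) = sign(6.7702)*max(|6.7702| - 3.09, 0) = 3.6802
prox(-2.2138) = sign(-2.2138)*max(|-2.2138| - 3.09, 0) = 0.0
prox(x) = [3.6802, 0.0]
||prox(x)||_1 = 3.6802 + 0.0 = 3.6802


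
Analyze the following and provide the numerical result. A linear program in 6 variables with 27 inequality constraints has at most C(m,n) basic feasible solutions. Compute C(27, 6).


Each vertex corresponds to some choice of n active constraints out of m, so the number of vertices is at most C(m, n) = m! / (n!(m-n)!).
m = 27, n = 6
Numerator: 27 * 26 * 25 * 24 * 23 * 22
Denominator: 6! = 720
C(27, 6) = 296010


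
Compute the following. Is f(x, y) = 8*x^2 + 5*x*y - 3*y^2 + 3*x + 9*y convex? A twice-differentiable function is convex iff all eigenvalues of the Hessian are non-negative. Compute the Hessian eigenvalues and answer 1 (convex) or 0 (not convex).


The Hessian of f(x,y) = 8*x^2 + 5*x*y - 3*y^2 + 3*x + 9*y is:
H = [[16, 5], [5, -6]]
Trace = 16 - 6 = 10
Determinant = 16*-6 - (5)^2 = -121
Discriminant = (10)^2 - 4*-121 = 584.0
Eigenvalues: lambda_1 = -7.083, lambda_2 = 17.083
The function is not convex.

0


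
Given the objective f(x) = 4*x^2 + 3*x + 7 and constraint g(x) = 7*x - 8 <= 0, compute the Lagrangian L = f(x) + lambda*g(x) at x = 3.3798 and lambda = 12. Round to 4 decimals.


Step 1: Evaluate f(x).
f(3.3798) = 4*3.3798^2 + 3*3.3798 + 7 = 62.8316
Step 2: Evaluate g(x).
g(3.3798) = 7*3.3798 - 8 = 15.6586
Step 3: Compute Lagrangian.
L = 62.8316 + 12*15.6586 = 250.7348


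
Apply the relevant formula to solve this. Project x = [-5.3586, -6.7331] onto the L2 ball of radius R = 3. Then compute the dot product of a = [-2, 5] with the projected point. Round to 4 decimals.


Step 1: Compute ||x|| (intermediates to 6 decimals).
||x|| = sqrt((-5.3586)^2 + (-6.7331)^2) = 8.605186
Step 2: Project.
Since ||x|| > R, scale = R/||x|| = 3/8.605186 = 0.348627, proj(x) = scale * x
proj(x) = [-1.868153, -2.34734]
Step 3: Dot product.
a^T * proj(x) = -2*(-1.868153) + 5*(-2.34734) = -8.0004


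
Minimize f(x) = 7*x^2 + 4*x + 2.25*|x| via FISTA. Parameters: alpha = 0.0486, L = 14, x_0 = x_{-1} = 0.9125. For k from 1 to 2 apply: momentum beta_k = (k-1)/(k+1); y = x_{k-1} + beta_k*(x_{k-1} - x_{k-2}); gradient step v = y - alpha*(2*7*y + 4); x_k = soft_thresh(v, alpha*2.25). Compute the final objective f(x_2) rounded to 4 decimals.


FISTA on f(x) = 7*x^2 + 4*x + 2.25*|x|
L = 14, alpha = 0.0486
Iteration 1: beta = 0.0, y = 0.9125 + 0.0*(0.9125 - 0.9125) = 0.9125
  grad(y) = 16.775, v = y - alpha*grad = 0.0972
  prox(v) = soft_thresh(0.0972, 0.1094) = 0.0
Iteration 2: beta = 0.3333, y = 0.0 + 0.3333*(0.0 - 0.9125) = -0.3042
  grad(y) = -0.2583, v = y - alpha*grad = -0.2916
  prox(v) = soft_thresh(-0.2916, 0.1094) = -0.1823
f(x_2) = 7*(-0.1823)^2 + 4*(-0.1823) + 2.25*|-0.1823| = -0.0864


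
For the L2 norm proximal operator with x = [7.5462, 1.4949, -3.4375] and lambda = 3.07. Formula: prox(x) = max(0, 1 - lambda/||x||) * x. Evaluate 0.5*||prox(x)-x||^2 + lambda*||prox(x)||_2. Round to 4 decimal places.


Step 1: Compute ||x||.
||x|| = 8.4259
Step 2: Compute scaling factor.
scale = max(0, 1 - 3.07/8.4259) = 0.6356
Step 3: prox(x) = [4.7967, 0.9502, -2.185]
||prox(x)|| = 5.3559
Step 4: Proximal objective.
0.5*||prox-x||^2 = 4.7125
lambda*||prox|| = 16.4426
Total = 21.1551


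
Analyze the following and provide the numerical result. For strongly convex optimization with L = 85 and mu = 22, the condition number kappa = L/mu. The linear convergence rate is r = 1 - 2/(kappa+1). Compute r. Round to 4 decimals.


Step 1: Compute the condition number.
kappa = L/mu = 85/22 = 3.8636
Step 2: Compute the convergence rate.
r = 1 - 2/(kappa + 1) = 1 - 2*mu/(L + mu) = (L - mu)/(L + mu) = 63/107 = 0.5888


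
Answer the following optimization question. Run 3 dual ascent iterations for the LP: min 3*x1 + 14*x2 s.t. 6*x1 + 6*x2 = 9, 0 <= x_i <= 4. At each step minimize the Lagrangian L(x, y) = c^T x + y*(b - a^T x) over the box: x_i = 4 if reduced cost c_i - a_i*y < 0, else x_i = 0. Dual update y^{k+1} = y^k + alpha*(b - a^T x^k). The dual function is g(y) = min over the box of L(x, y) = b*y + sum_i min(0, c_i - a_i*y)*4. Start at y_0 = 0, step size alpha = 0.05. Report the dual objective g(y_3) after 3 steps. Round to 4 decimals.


Dual ascent for LP: min 3*x1 + 14*x2, 6*x1 + 6*x2 = 9, 0 <= x_i <= 4
Step 1: y^k = 0.0, reduced costs: (3.0, 14.0)
  x^k = (0.0, 0.0), subgradient = b - a^T x = 9.0
  y^{k+1} = 0.0 + 0.05*9.0 = 0.45
Step 2: y^k = 0.45, reduced costs: (0.3, 11.3)
  x^k = (0.0, 0.0), subgradient = b - a^T x = 9.0
  y^{k+1} = 0.45 + 0.05*9.0 = 0.9
Step 3: y^k = 0.9, reduced costs: (-2.4, 8.6)
  x^k = (4.0, 0.0), subgradient = b - a^T x = -15.0
  y^{k+1} = 0.9 + 0.05*-15.0 = 0.15
Dual objective at y_3 = 0.15: reduced costs (2.1, 13.1), box minimizer x = (0.0, 0.0)
g(y_3) = b*y + (c1 - a1*y)*x1 + (c2 - a2*y)*x2 = 9*0.15 + 2.1*0.0 + 13.1*0.0 = 1.35 + 0.0 + 0.0 = 1.35


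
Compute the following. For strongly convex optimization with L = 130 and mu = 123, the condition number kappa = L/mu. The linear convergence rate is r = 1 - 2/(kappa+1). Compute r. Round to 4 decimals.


Step 1: Compute the condition number.
kappa = L/mu = 130/123 = 1.0569
Step 2: Compute the convergence rate.
r = 1 - 2/(kappa + 1) = 1 - 2*mu/(L + mu) = (L - mu)/(L + mu) = 7/253 = 0.0277


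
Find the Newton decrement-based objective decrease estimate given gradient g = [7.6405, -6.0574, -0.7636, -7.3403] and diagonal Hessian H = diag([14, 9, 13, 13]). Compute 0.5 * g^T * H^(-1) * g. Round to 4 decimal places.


Step 1: H is diagonal, so H^(-1) * g = [0.5458, -0.673, -0.0587, -0.5646].
Step 2: g^T H^(-1) g = sum_i g_i^2 / H_ii
  = (7.6405)^2/14 + (-6.0574)^2/9 + (-0.7636)^2/13 + (-7.3403)^2/13
  = 4.1698 + 4.0769 + 0.0449 + 4.1446 = 12.4362
Step 3: Objective decrease = 0.5 * g^T H^(-1) g = 6.2181


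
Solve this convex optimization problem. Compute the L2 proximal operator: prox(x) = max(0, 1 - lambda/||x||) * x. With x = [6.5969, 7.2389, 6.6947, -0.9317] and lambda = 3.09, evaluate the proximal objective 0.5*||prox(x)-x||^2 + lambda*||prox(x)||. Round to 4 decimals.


Step 1: Compute ||x||.
||x|| = 11.8999
Step 2: Compute scaling factor.
scale = max(0, 1 - 3.09/11.8999) = 0.7403
Step 3: prox(x) = [4.8839, 5.3592, 4.9563, -0.6898]
||prox(x)|| = 8.8099
Step 4: Proximal objective.
0.5*||prox-x||^2 = 4.7741
lambda*||prox|| = 27.2226
Total = 31.9967


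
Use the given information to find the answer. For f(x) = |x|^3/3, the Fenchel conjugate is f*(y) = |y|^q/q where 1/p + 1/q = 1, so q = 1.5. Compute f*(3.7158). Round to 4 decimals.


The conjugate exponent q satisfies 1/p + 1/q = 1.
p = 3, so q = 3/(3 - 1) = 1.5
|y|^q = 3.7158^1.5 = 7.1627
f*(3.7158) = 7.1627 / 1.5 = 4.7752


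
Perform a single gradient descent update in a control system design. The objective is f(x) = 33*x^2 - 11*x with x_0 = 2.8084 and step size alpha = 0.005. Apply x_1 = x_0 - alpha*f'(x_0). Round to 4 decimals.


We compute the gradient at x_0 and apply the update.
f'(x) = 66*x - 11
f'(2.8084) = 66*2.8084 - 11 = 174.3544
x_1 = 2.8084 - 0.005*174.3544 = 1.9366


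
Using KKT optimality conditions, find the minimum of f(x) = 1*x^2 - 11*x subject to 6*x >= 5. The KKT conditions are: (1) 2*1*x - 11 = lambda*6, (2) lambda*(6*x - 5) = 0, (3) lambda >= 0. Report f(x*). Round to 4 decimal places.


Step 1: Try lambda = 0 (constraint inactive).
Stationarity: 2*1*x - 11 = 0
x* = 11/(2*1) = 5.5
Check constraint: 6*5.5 = 33.0 >= 5 -- satisfied.
Step 2: Compute optimal value.
f(x*) = 1*5.5^2 - 11*5.5 = -30.25


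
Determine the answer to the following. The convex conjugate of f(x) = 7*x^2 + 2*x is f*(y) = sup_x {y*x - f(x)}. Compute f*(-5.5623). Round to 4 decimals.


f*(y) = sup_x {y*x - a*x^2 - b*x} = sup_x {(y-b)*x - a*x^2}
FOC: (y - b) - 2a*x = 0 => x* = (y - b)/(2a)
x* = (-5.5623 - 2)/(2*7) = -0.5402
f*(-5.5623) = (y-b)^2/(4a) = (-5.5623 - 2)^2/(4*7)
= 57.1884/28 = 2.0424


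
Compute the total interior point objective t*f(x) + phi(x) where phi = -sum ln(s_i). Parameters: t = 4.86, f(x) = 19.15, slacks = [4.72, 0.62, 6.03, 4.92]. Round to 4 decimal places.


Step 1: Compute log-barrier.
ln values: [1.5518, -0.478, 1.7967, 1.5933]
phi = -(1.5518 - 0.478 + 1.7967 + 1.5933) = -4.4638
Step 2: Compute augmented objective.
t*f(x) = 4.86*19.15 = 93.069
Total = 93.069 - 4.4638 = 88.6052


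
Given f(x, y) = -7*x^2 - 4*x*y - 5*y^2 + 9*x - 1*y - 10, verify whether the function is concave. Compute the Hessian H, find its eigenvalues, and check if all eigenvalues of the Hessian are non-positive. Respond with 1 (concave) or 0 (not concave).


The Hessian of f(x,y) = -7*x^2 - 4*x*y - 5*y^2 + 9*x - 1*y - 10 is:
H = [[-14, -4], [-4, -10]]
Trace = -14 - 10 = -24
Determinant = -14*-10 - (-4)^2 = 124
Discriminant = (-24)^2 - 4*124 = 80.0
Eigenvalues: lambda_1 = -16.4721, lambda_2 = -7.5279
The function is concave.

1


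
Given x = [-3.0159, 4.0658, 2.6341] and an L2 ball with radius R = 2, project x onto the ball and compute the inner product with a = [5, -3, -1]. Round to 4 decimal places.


Step 1: Compute ||x|| (intermediates to 6 decimals).
||x|| = sqrt((-3.0159)^2 + 4.0658^2 + 2.6341^2) = 5.706563
Step 2: Project.
Since ||x|| > R, scale = R/||x|| = 2/5.706563 = 0.350474, proj(x) = scale * x
proj(x) = [-1.056995, 1.424957, 0.923184]
Step 3: Dot product.
a^T * proj(x) = 5*(-1.056995) - 3*1.424957 - 1*0.923184 = -10.483


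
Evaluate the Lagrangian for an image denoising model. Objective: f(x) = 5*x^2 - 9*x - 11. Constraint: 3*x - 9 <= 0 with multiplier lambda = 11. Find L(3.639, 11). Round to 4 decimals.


Step 1: Evaluate f(x).
f(3.639) = 5*3.639^2 - 9*3.639 - 11 = 22.4606
Step 2: Evaluate g(x).
g(3.639) = 3*3.639 - 9 = 1.917
Step 3: Compute Lagrangian.
L = 22.4606 + 11*1.917 = 43.5476


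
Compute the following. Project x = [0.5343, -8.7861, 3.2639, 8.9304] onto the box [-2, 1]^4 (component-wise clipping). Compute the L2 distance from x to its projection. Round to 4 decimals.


Project each component onto [-2, 1].
clip(0.5343) = 0.5343, clip(-8.7861) = -2.0, clip(3.2639) = 1.0, clip(8.9304) = 1.0
Projection = [0.5343, -2.0, 1.0, 1.0]
Squared diffs: [0.0, 46.0512, 5.1252, 62.8912]
Distance = sqrt(114.0676) = 10.6802


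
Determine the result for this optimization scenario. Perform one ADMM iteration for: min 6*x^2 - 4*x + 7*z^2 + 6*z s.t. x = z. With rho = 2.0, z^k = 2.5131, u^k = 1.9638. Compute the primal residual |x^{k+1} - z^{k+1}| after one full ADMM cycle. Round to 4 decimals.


ADMM iteration with rho = 2.0, z^k = 2.5131, u^k = 1.9638
Step 1: x-update.
Minimize 6*x^2 - 4*x + (2.0/2)*(x - 2.5131 + 1.9638)^2
FOC: (2*6 + 2.0)*x = 4 + 2.0*(2.5131 - 1.9638)
x^{k+1} = 0.3642
Step 2: z-update.
Minimize 7*z^2 + 6*z + (2.0/2)*(0.3642 - z + 1.9638)^2
FOC: (2*7 + 2.0)*z = -6 + 2.0*(0.3642 + 1.9638)
z^{k+1} = -0.084
Step 3: u-update.
u^{k+1} = 1.9638 + 0.3642 + 0.084 = 2.412
Step 4: Primal residual = |0.3642 + 0.084| = 0.4482


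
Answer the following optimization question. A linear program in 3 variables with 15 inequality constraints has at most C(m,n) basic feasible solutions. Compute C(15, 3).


Each vertex corresponds to some choice of n active constraints out of m, so the number of vertices is at most C(m, n) = m! / (n!(m-n)!).
m = 15, n = 3
Numerator: 15 * 14 * 13
Denominator: 3! = 6
C(15, 3) = 455


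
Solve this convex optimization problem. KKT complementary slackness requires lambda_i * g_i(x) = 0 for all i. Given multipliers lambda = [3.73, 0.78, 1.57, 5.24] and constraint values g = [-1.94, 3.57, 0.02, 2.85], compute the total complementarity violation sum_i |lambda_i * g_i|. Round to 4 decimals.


KKT complementary slackness check:
lambda_1 * g_1 = 3.73 * -1.94 = -7.2362
lambda_2 * g_2 = 0.78 * 3.57 = 2.7846
lambda_3 * g_3 = 1.57 * 0.02 = 0.0314
lambda_4 * g_4 = 5.24 * 2.85 = 14.934
Total violation = 7.2362 + 2.7846 + 0.0314 + 14.934 = 24.9862


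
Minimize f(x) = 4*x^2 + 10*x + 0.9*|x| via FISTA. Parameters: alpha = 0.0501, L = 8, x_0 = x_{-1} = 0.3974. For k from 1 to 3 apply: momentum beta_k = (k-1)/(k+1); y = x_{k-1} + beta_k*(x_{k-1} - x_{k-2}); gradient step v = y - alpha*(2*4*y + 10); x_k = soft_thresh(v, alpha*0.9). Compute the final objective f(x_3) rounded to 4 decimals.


FISTA on f(x) = 4*x^2 + 10*x + 0.9*|x|
L = 8, alpha = 0.0501
Iteration 1: beta = 0.0, y = 0.3974 + 0.0*(0.3974 - 0.3974) = 0.3974
  grad(y) = 13.1792, v = y - alpha*grad = -0.2629
  prox(v) = soft_thresh(-0.2629, 0.0451) = -0.2178
Iteration 2: beta = 0.3333, y = -0.2178 + 0.3333*(-0.2178 - 0.3974) = -0.4229
  grad(y) = 6.6172, v = y - alpha*grad = -0.7544
  prox(v) = soft_thresh(-0.7544, 0.0451) = -0.7093
Iteration 3: beta = 0.5, y = -0.7093 + 0.5*(-0.7093 + 0.2178) = -0.955
  grad(y) = 2.3598, v = y - alpha*grad = -1.0733
  prox(v) = soft_thresh(-1.0733, 0.0451) = -1.0282
f(x_3) = 4*(-1.0282)^2 + 10*(-1.0282) + 0.9*|-1.0282| = -5.1278


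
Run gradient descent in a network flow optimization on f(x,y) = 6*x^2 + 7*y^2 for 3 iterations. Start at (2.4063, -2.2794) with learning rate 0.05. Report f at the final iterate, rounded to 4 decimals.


Gradient descent on f(x,y) = 6*x^2 + 7*y^2.
Starting point: (2.4063, -2.2794), alpha = 0.05
Step 1: grad_x = 2*6*2.4063 = 28.8756, grad_y = 2*7*-2.2794 = -31.9116
  x_1 = 2.4063 - 0.05*28.8756 = 0.9625
  y_1 = -2.2794 - 0.05*-31.9116 = -0.6838
Step 2: grad_x = 2*6*0.9625 = 11.5502, grad_y = 2*7*-0.6838 = -9.5735
  x_2 = 0.9625 - 0.05*11.5502 = 0.385
  y_2 = -0.6838 - 0.05*-9.5735 = -0.2051
Step 3: grad_x = 2*6*0.385 = 4.6201, grad_y = 2*7*-0.2051 = -2.872
  x_3 = 0.385 - 0.05*4.6201 = 0.154
  y_3 = -0.2051 - 0.05*-2.872 = -0.0615
f(0.154, -0.0615) = 6*0.154^2 + 7*(-0.0615)^2 = 0.1688


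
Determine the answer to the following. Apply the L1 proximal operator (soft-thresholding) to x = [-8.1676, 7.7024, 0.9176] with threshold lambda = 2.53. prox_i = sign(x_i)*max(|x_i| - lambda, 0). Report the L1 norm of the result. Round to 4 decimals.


Soft-thresholding with lambda = 2.53:
prox(-8.1676) = sign(-8.1676)*max(|-8.1676| - 2.53, 0) = -5.6376
prox(7.7024) = sign(7.7024)*max(|7.7024| - 2.53, 0) = 5.1724
prox(0.9176) = sign(0.9176)*max(|0.9176| - 2.53, 0) = 0.0
prox(x) = [-5.6376, 5.1724, 0.0]
||prox(x)||_1 = 5.6376 + 5.1724 + 0.0 = 10.81


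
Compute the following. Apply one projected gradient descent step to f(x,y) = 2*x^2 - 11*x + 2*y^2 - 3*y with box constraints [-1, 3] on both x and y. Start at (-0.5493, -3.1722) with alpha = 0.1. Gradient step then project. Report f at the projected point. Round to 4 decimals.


Step 1: Compute gradient at (-0.5493, -3.1722).
grad_x = 2*2*-0.5493 - 11 = -13.1972
grad_y = 2*2*-3.1722 - 3 = -15.6888
Step 2: Gradient step.
x_raw = -0.5493 - 0.1*-13.1972 = 0.7704
y_raw = -3.1722 - 0.1*-15.6888 = -1.6033
Step 3: Project onto [-1, 3].
x_proj = clip(0.7704) = 0.7704
y_proj = clip(-1.6033) = -1.0
Step 4: Evaluate f.
f(0.7704, -1.0) = -2.2875


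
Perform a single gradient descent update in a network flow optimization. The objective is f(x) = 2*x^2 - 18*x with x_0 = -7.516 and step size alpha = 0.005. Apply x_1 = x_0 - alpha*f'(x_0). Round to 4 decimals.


We compute the gradient at x_0 and apply the update.
f'(x) = 4*x - 18
f'(-7.516) = 4*-7.516 - 18 = -48.064
x_1 = -7.516 - 0.005*-48.064 = -7.2757


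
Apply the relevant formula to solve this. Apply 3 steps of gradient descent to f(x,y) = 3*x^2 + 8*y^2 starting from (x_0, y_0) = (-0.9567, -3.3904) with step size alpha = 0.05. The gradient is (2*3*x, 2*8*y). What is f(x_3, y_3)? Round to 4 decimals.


Gradient descent on f(x,y) = 3*x^2 + 8*y^2.
Starting point: (-0.9567, -3.3904), alpha = 0.05
Step 1: grad_x = 2*3*-0.9567 = -5.7402, grad_y = 2*8*-3.3904 = -54.2464
  x_1 = -0.9567 - 0.05*-5.7402 = -0.6697
  y_1 = -3.3904 - 0.05*-54.2464 = -0.6781
Step 2: grad_x = 2*3*-0.6697 = -4.0181, grad_y = 2*8*-0.6781 = -10.8493
  x_2 = -0.6697 - 0.05*-4.0181 = -0.4688
  y_2 = -0.6781 - 0.05*-10.8493 = -0.1356
Step 3: grad_x = 2*3*-0.4688 = -2.8127, grad_y = 2*8*-0.1356 = -2.1699
  x_3 = -0.4688 - 0.05*-2.8127 = -0.3281
  y_3 = -0.1356 - 0.05*-2.1699 = -0.0271
f(-0.3281, -0.0271) = 3*(-0.3281)^2 + 8*(-0.0271)^2 = 0.3289


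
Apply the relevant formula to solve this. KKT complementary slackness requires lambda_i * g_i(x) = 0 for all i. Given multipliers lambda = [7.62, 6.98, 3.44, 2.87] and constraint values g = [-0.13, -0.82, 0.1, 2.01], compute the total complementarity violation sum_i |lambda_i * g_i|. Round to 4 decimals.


KKT complementary slackness check:
lambda_1 * g_1 = 7.62 * -0.13 = -0.9906
lambda_2 * g_2 = 6.98 * -0.82 = -5.7236
lambda_3 * g_3 = 3.44 * 0.1 = 0.344
lambda_4 * g_4 = 2.87 * 2.01 = 5.7687
Total violation = 0.9906 + 5.7236 + 0.344 + 5.7687 = 12.8269


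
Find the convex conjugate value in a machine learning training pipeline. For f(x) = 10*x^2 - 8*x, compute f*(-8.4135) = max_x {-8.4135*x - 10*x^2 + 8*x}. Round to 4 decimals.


f*(y) = sup_x {y*x - a*x^2 - b*x} = sup_x {(y-b)*x - a*x^2}
FOC: (y - b) - 2a*x = 0 => x* = (y - b)/(2a)
x* = (-8.4135 + 8)/(2*10) = -0.0207
f*(-8.4135) = (y-b)^2/(4a) = (-8.4135 + 8)^2/(4*10)
= 0.171/40 = 0.0043


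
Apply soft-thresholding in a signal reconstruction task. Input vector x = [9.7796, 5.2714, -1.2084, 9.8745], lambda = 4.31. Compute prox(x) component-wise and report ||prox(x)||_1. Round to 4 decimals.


Soft-thresholding with lambda = 4.31:
prox(9.7796) = sign(9.7796)*max(|9.7796| - 4.31, 0) = 5.4696
prox(5.2714) = sign(5.2714)*max(|5.2714| - 4.31, 0) = 0.9614
prox(-1.2084) = sign(-1.2084)*max(|-1.2084| - 4.31, 0) = 0.0
prox(9.8745) = sign(9.8745)*max(|9.8745| - 4.31, 0) = 5.5645
prox(x) = [5.4696, 0.9614, 0.0, 5.5645]
||prox(x)||_1 = 5.4696 + 0.9614 + 0.0 + 5.5645 = 11.9955


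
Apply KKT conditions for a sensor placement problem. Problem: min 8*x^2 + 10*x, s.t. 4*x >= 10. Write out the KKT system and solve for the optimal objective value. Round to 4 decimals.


Step 1: Try lambda = 0 (constraint inactive).
x_unc = -10/(2*8) = -0.625
Check: 4*-0.625 = -2.5 < 10 -- violated!
Step 2: Constraint must be active: 4*x = 10
x* = 10/4 = 2.5
lambda = (2*8*2.5 + 10)/4 = 12.5
Step 3: Compute optimal value.
f(x*) = 8*2.5^2 + 10*2.5 = 75.0


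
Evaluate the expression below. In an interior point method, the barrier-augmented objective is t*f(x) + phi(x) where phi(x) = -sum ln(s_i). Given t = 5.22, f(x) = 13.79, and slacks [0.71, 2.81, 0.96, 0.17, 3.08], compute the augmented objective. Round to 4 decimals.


Step 1: Compute log-barrier.
ln values: [-0.3425, 1.0332, -0.0408, -1.772, 1.1249]
phi = -(-0.3425 + 1.0332 - 0.0408 - 1.772 + 1.1249) = -0.0028
Step 2: Compute augmented objective.
t*f(x) = 5.22*13.79 = 71.9838
Total = 71.9838 - 0.0028 = 71.981


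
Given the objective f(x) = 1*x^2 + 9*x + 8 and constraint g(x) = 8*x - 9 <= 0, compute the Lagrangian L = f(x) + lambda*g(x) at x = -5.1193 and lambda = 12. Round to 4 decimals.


Step 1: Evaluate f(x).
f(-5.1193) = 1*(-5.1193)^2 + 9*(-5.1193) + 8 = -11.8665
Step 2: Evaluate g(x).
g(-5.1193) = 8*-5.1193 - 9 = -49.9544
Step 3: Compute Lagrangian.
L = -11.8665 + 12*-49.9544 = -611.3193


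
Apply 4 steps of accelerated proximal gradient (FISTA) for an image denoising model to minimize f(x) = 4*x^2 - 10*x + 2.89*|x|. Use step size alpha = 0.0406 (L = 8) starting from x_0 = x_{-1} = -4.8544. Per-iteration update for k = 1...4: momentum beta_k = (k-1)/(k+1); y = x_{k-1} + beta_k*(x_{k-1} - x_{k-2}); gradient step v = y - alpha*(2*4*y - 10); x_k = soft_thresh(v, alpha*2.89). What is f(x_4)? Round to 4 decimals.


FISTA on f(x) = 4*x^2 - 10*x + 2.89*|x|
L = 8, alpha = 0.0406
Iteration 1: beta = 0.0, y = -4.8544 + 0.0*(-4.8544 + 4.8544) = -4.8544
  grad(y) = -48.8352, v = y - alpha*grad = -2.8717
  prox(v) = soft_thresh(-2.8717, 0.1173) = -2.7544
Iteration 2: beta = 0.3333, y = -2.7544 + 0.3333*(-2.7544 + 4.8544) = -2.0543
  grad(y) = -26.4347, v = y - alpha*grad = -0.9811
  prox(v) = soft_thresh(-0.9811, 0.1173) = -0.8638
Iteration 3: beta = 0.5, y = -0.8638 + 0.5*(-0.8638 + 2.7544) = 0.0815
  grad(y) = -9.3477, v = y - alpha*grad = 0.4611
  prox(v) = soft_thresh(0.4611, 0.1173) = 0.3437
Iteration 4: beta = 0.6, y = 0.3437 + 0.6*(0.3437 + 0.8638) = 1.0682
  grad(y) = -1.4543, v = y - alpha*grad = 1.1273
  prox(v) = soft_thresh(1.1273, 0.1173) = 1.0099
f(x_4) = 4*1.0099^2 - 10*1.0099 + 2.89*|1.0099| = -3.1008


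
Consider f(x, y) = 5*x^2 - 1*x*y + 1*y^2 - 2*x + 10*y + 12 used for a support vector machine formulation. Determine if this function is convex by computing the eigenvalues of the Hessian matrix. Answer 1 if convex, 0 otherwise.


The Hessian of f(x,y) = 5*x^2 - 1*x*y + 1*y^2 - 2*x + 10*y + 12 is:
H = [[10, -1], [-1, 2]]
Trace = 10 + 2 = 12
Determinant = 10*2 - (-1)^2 = 19
Discriminant = (12)^2 - 4*19 = 68.0
Eigenvalues: lambda_1 = 1.8769, lambda_2 = 10.1231
The function is convex.

1


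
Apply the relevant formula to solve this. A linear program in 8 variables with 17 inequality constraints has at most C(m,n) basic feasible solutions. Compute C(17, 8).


Each vertex corresponds to some choice of n active constraints out of m, so the number of vertices is at most C(m, n) = m! / (n!(m-n)!).
m = 17, n = 8
Numerator: 17 * 16 * 15 * 14 * 13 * 12 * 11 * 10
Denominator: 8! = 40320
C(17, 8) = 24310


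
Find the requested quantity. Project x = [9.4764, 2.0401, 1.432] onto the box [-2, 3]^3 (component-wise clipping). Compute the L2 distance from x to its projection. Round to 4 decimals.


Project each component onto [-2, 3].
clip(9.4764) = 3.0, clip(2.0401) = 2.0401, clip(1.432) = 1.432
Projection = [3.0, 2.0401, 1.432]
Squared diffs: [41.9438, 0.0, 0.0]
Distance = sqrt(41.9438) = 6.4764


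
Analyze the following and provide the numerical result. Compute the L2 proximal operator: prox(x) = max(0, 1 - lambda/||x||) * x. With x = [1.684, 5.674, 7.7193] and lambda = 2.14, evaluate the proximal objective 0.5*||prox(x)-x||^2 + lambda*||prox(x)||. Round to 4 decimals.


Step 1: Compute ||x||.
||x|| = 9.7272
Step 2: Compute scaling factor.
scale = max(0, 1 - 2.14/9.7272) = 0.78
Step 3: prox(x) = [1.3135, 4.4257, 6.021]
||prox(x)|| = 7.5872
Step 4: Proximal objective.
0.5*||prox-x||^2 = 2.2898
lambda*||prox|| = 16.2366
Total = 18.5263


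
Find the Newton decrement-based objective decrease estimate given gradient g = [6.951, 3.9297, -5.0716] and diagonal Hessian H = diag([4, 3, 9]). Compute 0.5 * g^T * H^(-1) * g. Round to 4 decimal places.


Step 1: H is diagonal, so H^(-1) * g = [1.7378, 1.3099, -0.5635].
Step 2: g^T H^(-1) g = sum_i g_i^2 / H_ii
  = (6.951)^2/4 + (3.9297)^2/3 + (-5.0716)^2/9
  = 12.0791 + 5.1475 + 2.8579 = 20.0845
Step 3: Objective decrease = 0.5 * g^T H^(-1) g = 10.0423


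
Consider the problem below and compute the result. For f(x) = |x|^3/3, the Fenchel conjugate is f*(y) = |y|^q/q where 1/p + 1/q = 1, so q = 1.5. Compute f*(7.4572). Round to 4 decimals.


The conjugate exponent q satisfies 1/p + 1/q = 1.
p = 3, so q = 3/(3 - 1) = 1.5
|y|^q = 7.4572^1.5 = 20.364
f*(7.4572) = 20.364 / 1.5 = 13.576


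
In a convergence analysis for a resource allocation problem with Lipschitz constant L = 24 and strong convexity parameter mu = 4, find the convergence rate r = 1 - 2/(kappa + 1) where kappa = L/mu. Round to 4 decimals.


Step 1: Compute the condition number.
kappa = L/mu = 24/4 = 6.0
Step 2: Compute the convergence rate.
r = 1 - 2/(kappa + 1) = 1 - 2*mu/(L + mu) = (L - mu)/(L + mu) = 20/28 = 0.7143


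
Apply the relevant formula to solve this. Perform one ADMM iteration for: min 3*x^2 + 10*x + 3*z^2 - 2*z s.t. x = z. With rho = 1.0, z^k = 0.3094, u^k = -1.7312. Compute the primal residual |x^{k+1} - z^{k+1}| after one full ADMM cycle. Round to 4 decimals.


ADMM iteration with rho = 1.0, z^k = 0.3094, u^k = -1.7312
Step 1: x-update.
Minimize 3*x^2 + 10*x + (1.0/2)*(x - 0.3094 - 1.7312)^2
FOC: (2*3 + 1.0)*x = -10 + 1.0*(0.3094 + 1.7312)
x^{k+1} = -1.1371
Step 2: z-update.
Minimize 3*z^2 - 2*z + (1.0/2)*(-1.1371 - z - 1.7312)^2
FOC: (2*3 + 1.0)*z = 2 + 1.0*(-1.1371 - 1.7312)
z^{k+1} = -0.124
Step 3: u-update.
u^{k+1} = -1.7312 - 1.1371 + 0.124 = -2.7442
Step 4: Primal residual = |-1.1371 + 0.124| = 1.013


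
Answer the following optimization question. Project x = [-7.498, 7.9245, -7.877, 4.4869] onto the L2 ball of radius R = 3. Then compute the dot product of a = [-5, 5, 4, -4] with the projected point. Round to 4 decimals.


Step 1: Compute ||x|| (intermediates to 6 decimals).
||x|| = sqrt((-7.498)^2 + 7.9245^2 + (-7.877)^2 + 4.4869^2) = 14.184397
Step 2: Project.
Since ||x|| > R, scale = R/||x|| = 3/14.184397 = 0.2115, proj(x) = scale * x
proj(x) = [-1.585827, 1.676032, -1.665986, 0.948979]
Step 3: Dot product.
a^T * proj(x) = -5*(-1.585827) + 5*1.676032 + 4*(-1.665986) - 4*0.948979 = 5.8494


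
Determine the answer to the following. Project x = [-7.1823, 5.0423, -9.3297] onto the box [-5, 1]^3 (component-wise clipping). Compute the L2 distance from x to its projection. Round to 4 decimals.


Project each component onto [-5, 1].
clip(-7.1823) = -5.0, clip(5.0423) = 1.0, clip(-9.3297) = -5.0
Projection = [-5.0, 1.0, -5.0]
Squared diffs: [4.7624, 16.3402, 18.7463]
Distance = sqrt(39.8489) = 6.3126


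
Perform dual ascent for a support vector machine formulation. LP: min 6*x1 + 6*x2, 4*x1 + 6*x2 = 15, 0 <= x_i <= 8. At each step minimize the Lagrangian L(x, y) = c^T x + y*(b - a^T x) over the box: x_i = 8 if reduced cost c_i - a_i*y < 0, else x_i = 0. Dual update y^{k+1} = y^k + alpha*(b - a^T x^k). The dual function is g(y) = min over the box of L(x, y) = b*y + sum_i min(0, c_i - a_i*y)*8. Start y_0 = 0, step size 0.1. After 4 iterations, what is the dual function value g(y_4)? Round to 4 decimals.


Dual ascent for LP: min 6*x1 + 6*x2, 4*x1 + 6*x2 = 15, 0 <= x_i <= 8
Step 1: y^k = 0.0, reduced costs: (6.0, 6.0)
  x^k = (0.0, 0.0), subgradient = b - a^T x = 15.0
  y^{k+1} = 0.0 + 0.1*15.0 = 1.5
Step 2: y^k = 1.5, reduced costs: (0.0, -3.0)
  x^k = (0.0, 8.0), subgradient = b - a^T x = -33.0
  y^{k+1} = 1.5 + 0.1*-33.0 = -1.8
Step 3: y^k = -1.8, reduced costs: (13.2, 16.8)
  x^k = (0.0, 0.0), subgradient = b - a^T x = 15.0
  y^{k+1} = -1.8 + 0.1*15.0 = -0.3
Step 4: y^k = -0.3, reduced costs: (7.2, 7.8)
  x^k = (0.0, 0.0), subgradient = b - a^T x = 15.0
  y^{k+1} = -0.3 + 0.1*15.0 = 1.2
Dual objective at y_4 = 1.2: reduced costs (1.2, -1.2), box minimizer x = (0.0, 8.0)
g(y_4) = b*y + (c1 - a1*y)*x1 + (c2 - a2*y)*x2 = 15*1.2 + 1.2*0.0 + (-1.2)*8.0 = 18.0 + 0.0 - 9.6 = 8.4


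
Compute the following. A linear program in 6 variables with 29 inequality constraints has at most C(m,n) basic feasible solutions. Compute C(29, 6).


Each vertex corresponds to some choice of n active constraints out of m, so the number of vertices is at most C(m, n) = m! / (n!(m-n)!).
m = 29, n = 6
Numerator: 29 * 28 * 27 * 26 * 25 * 24
Denominator: 6! = 720
C(29, 6) = 475020


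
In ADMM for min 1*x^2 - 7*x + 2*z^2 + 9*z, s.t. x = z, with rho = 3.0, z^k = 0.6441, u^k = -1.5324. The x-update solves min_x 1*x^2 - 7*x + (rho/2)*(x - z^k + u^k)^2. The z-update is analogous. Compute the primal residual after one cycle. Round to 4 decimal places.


ADMM iteration with rho = 3.0, z^k = 0.6441, u^k = -1.5324
Step 1: x-update.
Minimize 1*x^2 - 7*x + (3.0/2)*(x - 0.6441 - 1.5324)^2
FOC: (2*1 + 3.0)*x = 7 + 3.0*(0.6441 + 1.5324)
x^{k+1} = 2.7059
Step 2: z-update.
Minimize 2*z^2 + 9*z + (3.0/2)*(2.7059 - z - 1.5324)^2
FOC: (2*2 + 3.0)*z = -9 + 3.0*(2.7059 - 1.5324)
z^{k+1} = -0.7828
Step 3: u-update.
u^{k+1} = -1.5324 + 2.7059 + 0.7828 = 1.9563
Step 4: Primal residual = |2.7059 + 0.7828| = 3.4887


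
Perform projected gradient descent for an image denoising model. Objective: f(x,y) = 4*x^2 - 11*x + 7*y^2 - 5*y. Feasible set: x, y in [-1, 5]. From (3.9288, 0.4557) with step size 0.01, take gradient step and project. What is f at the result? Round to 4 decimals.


Step 1: Compute gradient at (3.9288, 0.4557).
grad_x = 2*4*3.9288 - 11 = 20.4304
grad_y = 2*7*0.4557 - 5 = 1.3798
Step 2: Gradient step.
x_raw = 3.9288 - 0.01*20.4304 = 3.7245
y_raw = 0.4557 - 0.01*1.3798 = 0.4419
Step 3: Project onto [-1, 5].
x_proj = clip(3.7245) = 3.7245
y_proj = clip(0.4419) = 0.4419
Step 4: Evaluate f.
f(3.7245, 0.4419) = 13.6755


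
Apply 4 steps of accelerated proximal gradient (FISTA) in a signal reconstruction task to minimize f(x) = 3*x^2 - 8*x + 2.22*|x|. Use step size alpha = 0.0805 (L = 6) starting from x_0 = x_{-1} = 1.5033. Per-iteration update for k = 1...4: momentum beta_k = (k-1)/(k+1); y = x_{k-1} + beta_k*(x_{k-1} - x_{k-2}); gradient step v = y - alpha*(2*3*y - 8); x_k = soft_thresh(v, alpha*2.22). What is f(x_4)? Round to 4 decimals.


FISTA on f(x) = 3*x^2 - 8*x + 2.22*|x|
L = 6, alpha = 0.0805
Iteration 1: beta = 0.0, y = 1.5033 + 0.0*(1.5033 - 1.5033) = 1.5033
  grad(y) = 1.0198, v = y - alpha*grad = 1.4212
  prox(v) = soft_thresh(1.4212, 0.1787) = 1.2425
Iteration 2: beta = 0.3333, y = 1.2425 + 0.3333*(1.2425 - 1.5033) = 1.1556
  grad(y) = -1.0666, v = y - alpha*grad = 1.2414
  prox(v) = soft_thresh(1.2414, 0.1787) = 1.0627
Iteration 3: beta = 0.5, y = 1.0627 + 0.5*(1.0627 - 1.2425) = 0.9728
  grad(y) = -2.1631, v = y - alpha*grad = 1.147
  prox(v) = soft_thresh(1.147, 0.1787) = 0.9682
Iteration 4: beta = 0.6, y = 0.9682 + 0.6*(0.9682 - 1.0627) = 0.9116
  grad(y) = -2.5307, v = y - alpha*grad = 1.1153
  prox(v) = soft_thresh(1.1153, 0.1787) = 0.9366
f(x_4) = 3*0.9366^2 - 8*0.9366 + 2.22*|0.9366| = -2.7819


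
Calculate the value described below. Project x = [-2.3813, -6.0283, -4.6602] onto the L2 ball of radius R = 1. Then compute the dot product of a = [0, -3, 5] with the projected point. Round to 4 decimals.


Step 1: Compute ||x|| (intermediates to 6 decimals).
||x|| = sqrt((-2.3813)^2 + (-6.0283)^2 + (-4.6602)^2) = 7.98301
Step 2: Project.
Since ||x|| > R, scale = R/||x|| = 1/7.98301 = 0.125266, proj(x) = scale * x
proj(x) = [-0.298296, -0.755141, -0.583765]
Step 3: Dot product.
a^T * proj(x) = 0*(-0.298296) - 3*(-0.755141) + 5*(-0.583765) = -0.6534


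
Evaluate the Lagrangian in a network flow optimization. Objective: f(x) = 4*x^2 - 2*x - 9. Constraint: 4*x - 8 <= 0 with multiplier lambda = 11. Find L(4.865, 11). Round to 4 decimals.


Step 1: Evaluate f(x).
f(4.865) = 4*4.865^2 - 2*4.865 - 9 = 75.9429
Step 2: Evaluate g(x).
g(4.865) = 4*4.865 - 8 = 11.46
Step 3: Compute Lagrangian.
L = 75.9429 + 11*11.46 = 202.0029


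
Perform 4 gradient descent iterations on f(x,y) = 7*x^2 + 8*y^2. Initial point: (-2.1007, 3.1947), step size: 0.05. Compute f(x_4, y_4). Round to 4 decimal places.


Gradient descent on f(x,y) = 7*x^2 + 8*y^2.
Starting point: (-2.1007, 3.1947), alpha = 0.05
Step 1: grad_x = 2*7*-2.1007 = -29.4098, grad_y = 2*8*3.1947 = 51.1152
  x_1 = -2.1007 - 0.05*-29.4098 = -0.6302
  y_1 = 3.1947 - 0.05*51.1152 = 0.6389
Step 2: grad_x = 2*7*-0.6302 = -8.8229, grad_y = 2*8*0.6389 = 10.223
  x_2 = -0.6302 - 0.05*-8.8229 = -0.1891
  y_2 = 0.6389 - 0.05*10.223 = 0.1278
Step 3: grad_x = 2*7*-0.1891 = -2.6469, grad_y = 2*8*0.1278 = 2.0446
  x_3 = -0.1891 - 0.05*-2.6469 = -0.0567
  y_3 = 0.1278 - 0.05*2.0446 = 0.0256
Step 4: grad_x = 2*7*-0.0567 = -0.7941, grad_y = 2*8*0.0256 = 0.4089
  x_4 = -0.0567 - 0.05*-0.7941 = -0.017
  y_4 = 0.0256 - 0.05*0.4089 = 0.0051
f(-0.017, 0.0051) = 7*(-0.017)^2 + 8*0.0051^2 = 0.0022


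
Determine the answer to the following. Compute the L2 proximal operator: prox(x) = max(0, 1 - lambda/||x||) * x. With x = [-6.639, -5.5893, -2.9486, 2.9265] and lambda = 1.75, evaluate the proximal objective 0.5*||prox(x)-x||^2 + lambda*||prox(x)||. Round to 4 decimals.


Step 1: Compute ||x||.
||x|| = 9.6216
Step 2: Compute scaling factor.
scale = max(0, 1 - 1.75/9.6216) = 0.8181
Step 3: prox(x) = [-5.4315, -4.5727, -2.4123, 2.3942]
||prox(x)|| = 7.8716
Step 4: Proximal objective.
0.5*||prox-x||^2 = 1.5313
lambda*||prox|| = 13.7753
Total = 15.3066


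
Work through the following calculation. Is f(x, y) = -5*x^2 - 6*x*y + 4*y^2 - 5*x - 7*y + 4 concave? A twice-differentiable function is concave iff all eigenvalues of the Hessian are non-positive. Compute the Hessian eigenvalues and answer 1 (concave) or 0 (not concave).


The Hessian of f(x,y) = -5*x^2 - 6*x*y + 4*y^2 - 5*x - 7*y + 4 is:
H = [[-10, -6], [-6, 8]]
Trace = -10 + 8 = -2
Determinant = -10*8 - (-6)^2 = -116
Discriminant = (-2)^2 - 4*-116 = 468.0
Eigenvalues: lambda_1 = -11.8167, lambda_2 = 9.8167
The function is not concave.

0


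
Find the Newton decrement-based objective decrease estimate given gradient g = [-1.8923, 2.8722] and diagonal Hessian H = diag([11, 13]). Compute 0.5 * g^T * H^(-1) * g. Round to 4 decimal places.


Step 1: H is diagonal, so H^(-1) * g = [-0.172, 0.2209].
Step 2: g^T H^(-1) g = sum_i g_i^2 / H_ii
  = (-1.8923)^2/11 + (2.8722)^2/13
  = 0.3255 + 0.6346 = 0.9601
Step 3: Objective decrease = 0.5 * g^T H^(-1) g = 0.4801


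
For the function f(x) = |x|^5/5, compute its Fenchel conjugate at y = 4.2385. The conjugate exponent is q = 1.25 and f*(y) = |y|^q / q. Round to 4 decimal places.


The conjugate exponent q satisfies 1/p + 1/q = 1.
p = 5, so q = 5/(5 - 1) = 1.25
|y|^q = 4.2385^1.25 = 6.0816
f*(4.2385) = 6.0816 / 1.25 = 4.8653


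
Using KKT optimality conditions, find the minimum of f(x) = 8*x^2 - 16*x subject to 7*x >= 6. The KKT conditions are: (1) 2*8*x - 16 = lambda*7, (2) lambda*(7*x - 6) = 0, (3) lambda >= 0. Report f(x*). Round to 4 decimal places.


Step 1: Try lambda = 0 (constraint inactive).
Stationarity: 2*8*x - 16 = 0
x* = 16/(2*8) = 1.0
Check constraint: 7*1.0 = 7.0 >= 6 -- satisfied.
Step 2: Compute optimal value.
f(x*) = 8*1.0^2 - 16*1.0 = -8.0


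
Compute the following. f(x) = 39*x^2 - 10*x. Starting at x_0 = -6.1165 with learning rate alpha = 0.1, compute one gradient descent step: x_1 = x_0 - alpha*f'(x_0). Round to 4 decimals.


We compute the gradient at x_0 and apply the update.
f'(x) = 78*x - 10
f'(-6.1165) = 78*-6.1165 - 10 = -487.087
x_1 = -6.1165 - 0.1*-487.087 = 42.5922


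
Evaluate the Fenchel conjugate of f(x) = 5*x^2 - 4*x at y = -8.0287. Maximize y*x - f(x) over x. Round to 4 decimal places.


f*(y) = sup_x {y*x - a*x^2 - b*x} = sup_x {(y-b)*x - a*x^2}
FOC: (y - b) - 2a*x = 0 => x* = (y - b)/(2a)
x* = (-8.0287 + 4)/(2*5) = -0.4029
f*(-8.0287) = (y-b)^2/(4a) = (-8.0287 + 4)^2/(4*5)
= 16.2304/20 = 0.8115


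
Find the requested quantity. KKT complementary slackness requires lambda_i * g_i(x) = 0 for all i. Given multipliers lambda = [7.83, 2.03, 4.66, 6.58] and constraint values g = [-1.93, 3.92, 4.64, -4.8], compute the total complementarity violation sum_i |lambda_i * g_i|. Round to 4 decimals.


KKT complementary slackness check:
lambda_1 * g_1 = 7.83 * -1.93 = -15.1119
lambda_2 * g_2 = 2.03 * 3.92 = 7.9576
lambda_3 * g_3 = 4.66 * 4.64 = 21.6224
lambda_4 * g_4 = 6.58 * -4.8 = -31.584
Total violation = 15.1119 + 7.9576 + 21.6224 + 31.584 = 76.2759


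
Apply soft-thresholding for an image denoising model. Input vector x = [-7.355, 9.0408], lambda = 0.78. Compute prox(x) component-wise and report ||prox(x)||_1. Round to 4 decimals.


Soft-thresholding with lambda = 0.78:
prox(-7.355) = sign(-7.355)*max(|-7.355| - 0.78, 0) = -6.575
prox(9.0408) = sign(9.0408)*max(|9.0408| - 0.78, 0) = 8.2608
prox(x) = [-6.575, 8.2608]
||prox(x)||_1 = 6.575 + 8.2608 = 14.8358


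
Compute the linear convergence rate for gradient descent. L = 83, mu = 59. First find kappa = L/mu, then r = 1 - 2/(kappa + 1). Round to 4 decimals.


Step 1: Compute the condition number.
kappa = L/mu = 83/59 = 1.4068
Step 2: Compute the convergence rate.
r = 1 - 2/(kappa + 1) = 1 - 2*mu/(L + mu) = (L - mu)/(L + mu) = 24/142 = 0.169


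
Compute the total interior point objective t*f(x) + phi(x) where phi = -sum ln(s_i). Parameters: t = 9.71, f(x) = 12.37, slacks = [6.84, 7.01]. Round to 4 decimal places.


Step 1: Compute log-barrier.
ln values: [1.9228, 1.9473]
phi = -(1.9228 + 1.9473) = -3.8701
Step 2: Compute augmented objective.
t*f(x) = 9.71*12.37 = 120.1127
Total = 120.1127 - 3.8701 = 116.2426
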